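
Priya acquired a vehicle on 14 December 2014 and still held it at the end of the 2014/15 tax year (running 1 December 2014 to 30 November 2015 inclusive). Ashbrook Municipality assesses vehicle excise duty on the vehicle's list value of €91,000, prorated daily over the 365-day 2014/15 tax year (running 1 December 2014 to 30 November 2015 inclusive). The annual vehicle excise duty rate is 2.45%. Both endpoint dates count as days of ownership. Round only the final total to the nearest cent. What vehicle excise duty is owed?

Days held (14 December 2014 – 30 November 2015): 352 out of 365
Tax = €91,000 × 2.45% × 352/365 = €2,150.0932

€2,150.09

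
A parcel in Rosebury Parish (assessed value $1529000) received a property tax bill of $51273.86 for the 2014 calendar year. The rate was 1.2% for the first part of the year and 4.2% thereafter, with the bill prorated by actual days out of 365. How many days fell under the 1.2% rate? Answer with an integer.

Let d = days at the first rate; then 365 − d days at the second rate.
$1529000 × [1.2%·d + 4.2%·(365−d)] / 365 = $51273.86
Solving gives d = 103, so the new rate took effect on April 14, 2014.

103 days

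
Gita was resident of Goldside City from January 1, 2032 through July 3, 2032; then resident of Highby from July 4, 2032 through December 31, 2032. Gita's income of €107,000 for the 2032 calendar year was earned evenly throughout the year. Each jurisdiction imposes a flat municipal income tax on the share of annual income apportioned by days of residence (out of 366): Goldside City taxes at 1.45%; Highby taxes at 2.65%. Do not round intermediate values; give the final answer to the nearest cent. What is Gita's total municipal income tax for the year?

€2,186.48

Goldside City, January 1 – July 3, 2032: 185 days → €107,000 × 1.45% × 185/366 = €784.2281
Highby, July 4 – December 31, 2032: 181 days → €107,000 × 2.65% × 181/366 = €1,402.2555
Total = €2,186.4836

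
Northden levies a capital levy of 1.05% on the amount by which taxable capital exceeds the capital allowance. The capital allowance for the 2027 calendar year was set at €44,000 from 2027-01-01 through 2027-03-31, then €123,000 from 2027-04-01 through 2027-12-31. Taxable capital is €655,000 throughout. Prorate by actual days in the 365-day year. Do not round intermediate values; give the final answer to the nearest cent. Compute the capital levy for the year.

2027-01-01 to 2027-03-31: 90 days, exemption €44,000 → (€655,000 − €44,000) × 1.05% × 90/365 = €1,581.9041
2027-04-01 to 2027-12-31: 275 days, exemption €123,000 → (€655,000 − €123,000) × 1.05% × 275/365 = €4,208.6301
Total = €5,790.5342

€5,790.53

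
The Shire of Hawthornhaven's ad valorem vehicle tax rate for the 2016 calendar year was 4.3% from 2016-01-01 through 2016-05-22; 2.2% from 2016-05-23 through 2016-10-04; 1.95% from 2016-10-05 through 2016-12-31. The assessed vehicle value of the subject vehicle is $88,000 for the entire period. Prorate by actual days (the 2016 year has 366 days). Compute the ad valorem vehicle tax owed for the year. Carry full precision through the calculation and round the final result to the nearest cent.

2016-01-01 to 2016-05-22: 143 days at 4.3% → $88,000 × 4.3% × 143/366 = $1,478.4481
2016-05-23 to 2016-10-04: 135 days at 2.2% → $88,000 × 2.2% × 135/366 = $714.0984
2016-10-05 to 2016-12-31: 88 days at 1.95% → $88,000 × 1.95% × 88/366 = $412.5902
Total = $2,605.1366

$2,605.14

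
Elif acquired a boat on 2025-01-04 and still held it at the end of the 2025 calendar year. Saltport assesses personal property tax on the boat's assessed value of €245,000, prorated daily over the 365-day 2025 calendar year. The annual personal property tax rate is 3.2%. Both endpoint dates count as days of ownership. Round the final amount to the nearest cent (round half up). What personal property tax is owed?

Days held (2025-01-04 to 2025-12-31): 362 out of 365
Tax = €245,000 × 3.2% × 362/365 = €7,775.5616

€7,775.56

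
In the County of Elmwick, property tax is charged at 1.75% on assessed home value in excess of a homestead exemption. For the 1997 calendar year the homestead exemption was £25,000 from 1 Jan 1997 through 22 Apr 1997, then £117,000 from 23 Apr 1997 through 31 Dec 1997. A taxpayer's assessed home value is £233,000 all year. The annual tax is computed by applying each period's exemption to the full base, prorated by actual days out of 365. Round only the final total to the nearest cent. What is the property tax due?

1 Jan – 22 Apr 1997: 112 days, exemption £25,000 → (£233,000 − £25,000) × 1.75% × 112/365 = £1,116.9315
23 Apr – 31 Dec 1997: 253 days, exemption £117,000 → (£233,000 − £117,000) × 1.75% × 253/365 = £1,407.0959
Total = £2,524.0274

£2,524.03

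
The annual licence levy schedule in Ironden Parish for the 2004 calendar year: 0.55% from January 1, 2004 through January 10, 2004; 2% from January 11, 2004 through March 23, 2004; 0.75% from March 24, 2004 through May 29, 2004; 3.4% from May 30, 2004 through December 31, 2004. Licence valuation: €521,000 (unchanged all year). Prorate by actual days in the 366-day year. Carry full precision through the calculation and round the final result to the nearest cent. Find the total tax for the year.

January 1 – January 10, 2004: 10 days at 0.55% → €521,000 × 0.55% × 10/366 = €78.2923
January 11 – March 23, 2004: 73 days at 2% → €521,000 × 2% × 73/366 = €2,078.3060
March 24 – May 29, 2004: 67 days at 0.75% → €521,000 × 0.75% × 67/366 = €715.3074
May 30 – December 31, 2004: 216 days at 3.4% → €521,000 × 3.4% × 216/366 = €10,454.1639
Total = €13,326.0697

€13,326.07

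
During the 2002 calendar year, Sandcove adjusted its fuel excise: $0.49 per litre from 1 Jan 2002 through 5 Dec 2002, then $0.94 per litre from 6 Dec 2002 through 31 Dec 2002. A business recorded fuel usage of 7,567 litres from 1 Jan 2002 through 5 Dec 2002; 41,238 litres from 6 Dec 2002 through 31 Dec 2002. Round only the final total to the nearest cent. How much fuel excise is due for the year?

$42471.55

1 Jan – 5 Dec 2002: 7,567 litres at $0.49/litre → $3707.83
6 Dec – 31 Dec 2002: 41,238 litres at $0.94/litre → $38763.72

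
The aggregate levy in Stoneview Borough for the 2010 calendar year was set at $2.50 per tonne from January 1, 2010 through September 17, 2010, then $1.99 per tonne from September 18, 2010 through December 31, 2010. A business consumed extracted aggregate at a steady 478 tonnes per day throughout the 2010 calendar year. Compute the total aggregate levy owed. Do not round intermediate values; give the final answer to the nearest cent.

$410,578.10

January 1 – September 17, 2010: 260 days × 478 tonnes/day = 124,280 tonnes at $2.50/tonne → $310,700.00
September 18 – December 31, 2010: 105 days × 478 tonnes/day = 50,190 tonnes at $1.99/tonne → $99,878.10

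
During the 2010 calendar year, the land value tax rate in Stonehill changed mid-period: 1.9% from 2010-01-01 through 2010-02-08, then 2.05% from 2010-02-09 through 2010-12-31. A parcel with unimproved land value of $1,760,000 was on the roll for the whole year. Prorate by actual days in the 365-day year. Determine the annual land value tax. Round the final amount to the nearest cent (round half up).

$35,797.92

2010-01-01 to 2010-02-08: 39 days at 1.9% → $1,760,000 × 1.9% × 39/365 = $3,573.0411
2010-02-09 to 2010-12-31: 326 days at 2.05% → $1,760,000 × 2.05% × 326/365 = $32,224.8767
Total = $35,797.9178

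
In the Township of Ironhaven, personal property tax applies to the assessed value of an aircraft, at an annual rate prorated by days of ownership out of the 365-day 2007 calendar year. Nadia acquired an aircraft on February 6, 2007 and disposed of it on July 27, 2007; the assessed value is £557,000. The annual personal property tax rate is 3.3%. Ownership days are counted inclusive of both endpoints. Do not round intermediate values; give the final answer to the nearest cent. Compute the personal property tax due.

Days held (February 6 – July 27, 2007): 172 out of 365
Tax = £557,000 × 3.3% × 172/365 = £8,661.7315

£8,661.73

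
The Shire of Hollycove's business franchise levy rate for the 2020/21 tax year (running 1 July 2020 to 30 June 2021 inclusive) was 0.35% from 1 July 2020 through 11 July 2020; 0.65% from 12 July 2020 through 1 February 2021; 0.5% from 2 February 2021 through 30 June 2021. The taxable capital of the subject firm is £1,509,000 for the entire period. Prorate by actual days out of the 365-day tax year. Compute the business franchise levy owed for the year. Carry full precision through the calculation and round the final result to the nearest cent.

1 July – 11 July 2020: 11 days at 0.35% → £1,509,000 × 0.35% × 11/365 = £159.1685
12 July 2020 – 1 February 2021: 205 days at 0.65% → £1,509,000 × 0.65% × 205/365 = £5,508.8836
2 February – 30 June 2021: 149 days at 0.5% → £1,509,000 × 0.5% × 149/365 = £3,080.0137
Total = £8,748.0658

£8,748.07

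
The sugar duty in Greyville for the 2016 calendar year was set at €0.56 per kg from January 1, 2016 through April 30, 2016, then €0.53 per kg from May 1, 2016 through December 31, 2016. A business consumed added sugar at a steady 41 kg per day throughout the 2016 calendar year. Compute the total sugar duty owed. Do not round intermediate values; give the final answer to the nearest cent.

€8,102.01

January 1 – April 30, 2016: 121 days × 41 kg/day = 4,961 kg at €0.56/kg → €2,778.16
May 1 – December 31, 2016: 245 days × 41 kg/day = 10,045 kg at €0.53/kg → €5,323.85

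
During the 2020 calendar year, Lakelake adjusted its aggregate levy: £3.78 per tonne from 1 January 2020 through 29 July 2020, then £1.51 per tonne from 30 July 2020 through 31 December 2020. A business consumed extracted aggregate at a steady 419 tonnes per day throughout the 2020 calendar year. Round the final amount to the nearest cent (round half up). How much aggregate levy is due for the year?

£432,252.97

1 January – 29 July 2020: 211 days × 419 tonnes/day = 88,409 tonnes at £3.78/tonne → £334,186.02
30 July – 31 December 2020: 155 days × 419 tonnes/day = 64,945 tonnes at £1.51/tonne → £98,066.95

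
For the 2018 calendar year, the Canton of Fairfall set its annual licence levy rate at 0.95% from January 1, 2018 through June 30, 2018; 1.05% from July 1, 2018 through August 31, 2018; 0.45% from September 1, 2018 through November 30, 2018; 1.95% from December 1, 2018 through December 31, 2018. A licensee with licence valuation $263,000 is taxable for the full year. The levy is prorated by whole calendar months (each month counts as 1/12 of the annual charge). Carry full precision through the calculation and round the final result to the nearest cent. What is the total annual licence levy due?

January 1 – June 30, 2018: 6 months at 0.95% → $263,000 × 0.95% × 6/12 = $1,249.2500
July 1 – August 31, 2018: 2 months at 1.05% → $263,000 × 1.05% × 2/12 = $460.2500
September 1 – November 30, 2018: 3 months at 0.45% → $263,000 × 0.45% × 3/12 = $295.8750
December 1 – December 31, 2018: 1 month at 1.95% → $263,000 × 1.95% × 1/12 = $427.3750
Total = $2,432.7500

$2,432.75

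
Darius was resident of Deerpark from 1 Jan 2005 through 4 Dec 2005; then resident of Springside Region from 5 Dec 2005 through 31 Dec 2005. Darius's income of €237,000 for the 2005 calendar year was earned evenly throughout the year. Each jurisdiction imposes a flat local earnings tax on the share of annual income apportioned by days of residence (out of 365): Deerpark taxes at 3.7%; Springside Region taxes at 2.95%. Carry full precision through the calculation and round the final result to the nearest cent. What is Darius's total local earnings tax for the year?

Deerpark, 1 Jan – 4 Dec 2005: 338 days → €237,000 × 3.7% × 338/365 = €8,120.3342
Springside Region, 5 Dec – 31 Dec 2005: 27 days → €237,000 × 2.95% × 27/365 = €517.1795
Total = €8,637.5137

€8,637.51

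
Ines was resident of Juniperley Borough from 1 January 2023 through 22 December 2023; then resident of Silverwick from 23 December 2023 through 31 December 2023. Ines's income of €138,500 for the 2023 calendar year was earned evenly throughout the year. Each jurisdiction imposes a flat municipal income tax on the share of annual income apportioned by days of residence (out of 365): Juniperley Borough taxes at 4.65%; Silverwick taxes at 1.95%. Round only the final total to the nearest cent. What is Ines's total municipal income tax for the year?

€6,348.04

Juniperley Borough, 1 January – 22 December 2023: 356 days → €138,500 × 4.65% × 356/365 = €6,281.4493
Silverwick, 23 December – 31 December 2023: 9 days → €138,500 × 1.95% × 9/365 = €66.5938
Total = €6,348.0432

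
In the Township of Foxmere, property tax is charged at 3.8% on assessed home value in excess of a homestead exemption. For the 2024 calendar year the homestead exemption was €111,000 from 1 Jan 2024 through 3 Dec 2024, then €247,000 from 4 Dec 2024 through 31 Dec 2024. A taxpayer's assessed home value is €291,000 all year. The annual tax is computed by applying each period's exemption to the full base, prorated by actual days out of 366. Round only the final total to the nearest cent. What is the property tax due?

€6,444.63

1 Jan – 3 Dec 2024: 338 days, exemption €111,000 → (€291,000 − €111,000) × 3.8% × 338/366 = €6,316.7213
4 Dec – 31 Dec 2024: 28 days, exemption €247,000 → (€291,000 − €247,000) × 3.8% × 28/366 = €127.9126
Total = €6,444.6339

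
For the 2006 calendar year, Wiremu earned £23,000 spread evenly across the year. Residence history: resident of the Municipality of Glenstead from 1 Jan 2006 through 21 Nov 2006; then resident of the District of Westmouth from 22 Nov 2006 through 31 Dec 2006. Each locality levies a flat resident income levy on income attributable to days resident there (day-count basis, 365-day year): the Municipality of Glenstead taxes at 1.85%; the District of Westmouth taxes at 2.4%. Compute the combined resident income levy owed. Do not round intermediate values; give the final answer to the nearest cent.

The Municipality of Glenstead, 1 Jan – 21 Nov 2006: 325 days → £23,000 × 1.85% × 325/365 = £378.8699
The District of Westmouth, 22 Nov – 31 Dec 2006: 40 days → £23,000 × 2.4% × 40/365 = £60.4932
Total = £439.3630

£439.36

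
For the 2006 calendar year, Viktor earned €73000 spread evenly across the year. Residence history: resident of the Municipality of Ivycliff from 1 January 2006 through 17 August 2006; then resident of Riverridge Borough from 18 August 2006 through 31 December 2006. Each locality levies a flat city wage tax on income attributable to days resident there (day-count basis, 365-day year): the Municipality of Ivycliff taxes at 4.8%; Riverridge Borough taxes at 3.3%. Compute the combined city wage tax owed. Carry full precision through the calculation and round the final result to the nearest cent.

€3096.00

The Municipality of Ivycliff, 1 January – 17 August 2006: 229 days → €73000 × 4.8% × 229/365 = €2198.4000
Riverridge Borough, 18 August – 31 December 2006: 136 days → €73000 × 3.3% × 136/365 = €897.6000
Total = €3096.0000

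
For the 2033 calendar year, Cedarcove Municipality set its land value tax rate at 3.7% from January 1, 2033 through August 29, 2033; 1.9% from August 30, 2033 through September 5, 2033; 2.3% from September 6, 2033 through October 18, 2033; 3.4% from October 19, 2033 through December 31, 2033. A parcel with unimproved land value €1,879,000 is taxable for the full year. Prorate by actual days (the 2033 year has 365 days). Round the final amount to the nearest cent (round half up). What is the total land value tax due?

January 1 – August 29, 2033: 241 days at 3.7% → €1,879,000 × 3.7% × 241/365 = €45,904.2274
August 30 – September 5, 2033: 7 days at 1.9% → €1,879,000 × 1.9% × 7/365 = €684.6767
September 6 – October 18, 2033: 43 days at 2.3% → €1,879,000 × 2.3% × 43/365 = €5,091.3178
October 19 – December 31, 2033: 74 days at 3.4% → €1,879,000 × 3.4% × 74/365 = €12,952.2301
Total = €64,632.4521

€64,632.45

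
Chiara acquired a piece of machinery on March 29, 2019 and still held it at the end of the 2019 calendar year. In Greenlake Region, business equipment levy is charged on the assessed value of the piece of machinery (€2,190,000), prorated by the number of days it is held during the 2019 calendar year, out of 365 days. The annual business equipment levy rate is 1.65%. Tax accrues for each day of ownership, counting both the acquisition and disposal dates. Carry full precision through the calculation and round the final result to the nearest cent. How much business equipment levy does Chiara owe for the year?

Days held (March 29 – December 31, 2019): 278 out of 365
Tax = €2,190,000 × 1.65% × 278/365 = €27,522.0000

€27,522.00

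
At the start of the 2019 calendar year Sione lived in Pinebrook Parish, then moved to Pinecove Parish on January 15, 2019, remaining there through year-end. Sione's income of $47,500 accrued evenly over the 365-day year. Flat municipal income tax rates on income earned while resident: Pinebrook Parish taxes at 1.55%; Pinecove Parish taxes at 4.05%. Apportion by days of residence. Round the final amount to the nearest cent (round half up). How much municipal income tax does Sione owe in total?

Pinebrook Parish, January 1 – January 14, 2019: 14 days → $47,500 × 1.55% × 14/365 = $28.2397
Pinecove Parish, January 15 – December 31, 2019: 351 days → $47,500 × 4.05% × 351/365 = $1,849.9623
Total = $1,878.2021

$1,878.20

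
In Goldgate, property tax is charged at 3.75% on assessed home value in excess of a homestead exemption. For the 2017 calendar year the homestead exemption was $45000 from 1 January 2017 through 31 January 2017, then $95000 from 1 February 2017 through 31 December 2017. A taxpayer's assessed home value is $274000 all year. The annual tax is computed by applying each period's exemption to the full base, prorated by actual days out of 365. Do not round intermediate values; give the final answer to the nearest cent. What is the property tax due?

$6871.75

1 January – 31 January 2017: 31 days, exemption $45000 → ($274000 − $45000) × 3.75% × 31/365 = $729.3493
1 February – 31 December 2017: 334 days, exemption $95000 → ($274000 − $95000) × 3.75% × 334/365 = $6142.3973
Total = $6871.7466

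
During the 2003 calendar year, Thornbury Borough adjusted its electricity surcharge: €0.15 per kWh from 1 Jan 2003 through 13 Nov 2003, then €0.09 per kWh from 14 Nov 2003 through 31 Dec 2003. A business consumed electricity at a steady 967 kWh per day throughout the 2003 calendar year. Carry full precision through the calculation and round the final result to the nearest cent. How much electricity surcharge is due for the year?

1 Jan – 13 Nov 2003: 317 days × 967 kWh/day = 306,539 kWh at €0.15/kWh → €45,980.85
14 Nov – 31 Dec 2003: 48 days × 967 kWh/day = 46,416 kWh at €0.09/kWh → €4,177.44

€50,158.29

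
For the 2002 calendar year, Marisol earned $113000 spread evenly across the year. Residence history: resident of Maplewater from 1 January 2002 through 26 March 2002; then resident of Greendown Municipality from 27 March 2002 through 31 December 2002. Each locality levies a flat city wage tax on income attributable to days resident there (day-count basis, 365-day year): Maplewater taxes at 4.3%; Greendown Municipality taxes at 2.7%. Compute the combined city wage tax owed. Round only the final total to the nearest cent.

$3472.04

Maplewater, 1 January – 26 March 2002: 85 days → $113000 × 4.3% × 85/365 = $1131.5479
Greendown Municipality, 27 March – 31 December 2002: 280 days → $113000 × 2.7% × 280/365 = $2340.4932
Total = $3472.0411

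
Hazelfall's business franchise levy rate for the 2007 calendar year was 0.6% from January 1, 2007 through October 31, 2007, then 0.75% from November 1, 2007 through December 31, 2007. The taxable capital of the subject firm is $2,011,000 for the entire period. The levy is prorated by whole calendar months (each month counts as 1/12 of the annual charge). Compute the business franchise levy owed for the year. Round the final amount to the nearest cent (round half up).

$12,568.75

January 1 – October 31, 2007: 10 months at 0.6% → $2,011,000 × 0.6% × 10/12 = $10,055.0000
November 1 – December 31, 2007: 2 months at 0.75% → $2,011,000 × 0.75% × 2/12 = $2,513.7500
Total = $12,568.7500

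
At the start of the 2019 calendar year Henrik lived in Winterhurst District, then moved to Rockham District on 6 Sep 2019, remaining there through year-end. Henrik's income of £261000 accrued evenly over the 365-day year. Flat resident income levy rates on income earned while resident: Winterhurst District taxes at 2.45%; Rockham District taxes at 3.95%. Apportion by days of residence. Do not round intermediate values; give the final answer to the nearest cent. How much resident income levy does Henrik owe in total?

£7649.45

Winterhurst District, 1 Jan – 5 Sep 2019: 248 days → £261000 × 2.45% × 248/365 = £4344.7562
Rockham District, 6 Sep – 31 Dec 2019: 117 days → £261000 × 3.95% × 117/365 = £3304.6890
Total = £7649.4452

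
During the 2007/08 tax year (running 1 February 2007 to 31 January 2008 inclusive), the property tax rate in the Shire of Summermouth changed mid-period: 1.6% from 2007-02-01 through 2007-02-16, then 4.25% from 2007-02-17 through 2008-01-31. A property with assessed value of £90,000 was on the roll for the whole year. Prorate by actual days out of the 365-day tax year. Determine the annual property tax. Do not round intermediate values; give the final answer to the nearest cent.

£3,720.45

2007-02-01 to 2007-02-16: 16 days at 1.6% → £90,000 × 1.6% × 16/365 = £63.1233
2007-02-17 to 2008-01-31: 349 days at 4.25% → £90,000 × 4.25% × 349/365 = £3,657.3288
Total = £3,720.4521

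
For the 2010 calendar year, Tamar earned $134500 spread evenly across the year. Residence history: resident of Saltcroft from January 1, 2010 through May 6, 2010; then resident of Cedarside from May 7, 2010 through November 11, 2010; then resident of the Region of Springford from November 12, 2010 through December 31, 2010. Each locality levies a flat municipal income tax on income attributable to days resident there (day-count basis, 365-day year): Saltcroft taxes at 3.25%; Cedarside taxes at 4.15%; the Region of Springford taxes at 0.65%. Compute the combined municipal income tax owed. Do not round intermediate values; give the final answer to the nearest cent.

Saltcroft, January 1 – May 6, 2010: 126 days → $134500 × 3.25% × 126/365 = $1508.9795
Cedarside, May 7 – November 11, 2010: 189 days → $134500 × 4.15% × 189/365 = $2890.2760
The Region of Springford, November 12 – December 31, 2010: 50 days → $134500 × 0.65% × 50/365 = $119.7603
Total = $4519.0158

$4519.02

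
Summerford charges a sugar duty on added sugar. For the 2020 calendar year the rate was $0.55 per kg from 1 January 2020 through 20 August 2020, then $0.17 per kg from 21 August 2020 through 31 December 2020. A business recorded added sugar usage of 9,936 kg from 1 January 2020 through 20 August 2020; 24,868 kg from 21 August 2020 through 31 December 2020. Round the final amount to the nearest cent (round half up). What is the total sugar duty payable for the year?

1 January – 20 August 2020: 9,936 kg at $0.55/kg → $5,464.80
21 August – 31 December 2020: 24,868 kg at $0.17/kg → $4,227.56

$9,692.36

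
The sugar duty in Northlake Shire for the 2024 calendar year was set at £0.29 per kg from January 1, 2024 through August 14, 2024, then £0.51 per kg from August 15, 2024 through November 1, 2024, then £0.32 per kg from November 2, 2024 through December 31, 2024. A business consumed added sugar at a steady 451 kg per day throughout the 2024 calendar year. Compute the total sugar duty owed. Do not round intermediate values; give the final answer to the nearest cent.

January 1 – August 14, 2024: 227 days × 451 kg/day = 102,377 kg at £0.29/kg → £29689.33
August 15 – November 1, 2024: 79 days × 451 kg/day = 35,629 kg at £0.51/kg → £18170.79
November 2 – December 31, 2024: 60 days × 451 kg/day = 27,060 kg at £0.32/kg → £8659.20

£56519.32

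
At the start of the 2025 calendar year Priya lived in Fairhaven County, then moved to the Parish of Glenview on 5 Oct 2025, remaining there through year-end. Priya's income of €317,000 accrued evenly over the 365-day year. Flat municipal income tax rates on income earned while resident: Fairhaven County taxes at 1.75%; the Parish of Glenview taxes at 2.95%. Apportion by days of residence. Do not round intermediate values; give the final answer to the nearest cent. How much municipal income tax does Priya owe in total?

Fairhaven County, 1 Jan – 4 Oct 2025: 277 days → €317,000 × 1.75% × 277/365 = €4,210.0205
The Parish of Glenview, 5 Oct – 31 Dec 2025: 88 days → €317,000 × 2.95% × 88/365 = €2,254.6082
Total = €6,464.6288

€6,464.63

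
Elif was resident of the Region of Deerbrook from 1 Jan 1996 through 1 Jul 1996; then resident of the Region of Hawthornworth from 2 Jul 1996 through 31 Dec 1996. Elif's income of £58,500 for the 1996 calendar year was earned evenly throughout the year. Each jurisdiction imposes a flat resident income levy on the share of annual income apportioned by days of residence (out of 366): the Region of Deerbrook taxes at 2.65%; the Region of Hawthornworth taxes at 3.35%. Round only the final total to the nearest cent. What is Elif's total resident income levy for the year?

£1,755.00

The Region of Deerbrook, 1 Jan – 1 Jul 1996: 183 days → £58,500 × 2.65% × 183/366 = £775.1250
The Region of Hawthornworth, 2 Jul – 31 Dec 1996: 183 days → £58,500 × 3.35% × 183/366 = £979.8750
Total = £1,755.0000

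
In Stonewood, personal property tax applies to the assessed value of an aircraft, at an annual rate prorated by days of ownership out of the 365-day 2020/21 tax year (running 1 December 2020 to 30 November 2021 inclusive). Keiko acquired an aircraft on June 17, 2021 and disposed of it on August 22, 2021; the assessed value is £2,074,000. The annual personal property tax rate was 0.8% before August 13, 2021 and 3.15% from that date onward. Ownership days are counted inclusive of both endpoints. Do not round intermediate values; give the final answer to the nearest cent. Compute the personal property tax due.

June 17 – August 12, 2021: 57 days at 0.8% → £2,074,000 × 0.8% × 57/365 = £2,591.0795
August 13 – August 22, 2021: 10 days at 3.15% → £2,074,000 × 3.15% × 10/365 = £1,789.8904
Total = £4,380.9699

£4,380.97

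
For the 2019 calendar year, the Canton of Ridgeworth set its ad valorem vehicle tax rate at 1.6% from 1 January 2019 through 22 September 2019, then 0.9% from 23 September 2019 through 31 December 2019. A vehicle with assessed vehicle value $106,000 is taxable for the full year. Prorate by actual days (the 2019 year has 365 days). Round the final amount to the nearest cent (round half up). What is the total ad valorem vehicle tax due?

$1,492.71

1 January – 22 September 2019: 265 days at 1.6% → $106,000 × 1.6% × 265/365 = $1,231.3425
23 September – 31 December 2019: 100 days at 0.9% → $106,000 × 0.9% × 100/365 = $261.3699
Total = $1,492.7123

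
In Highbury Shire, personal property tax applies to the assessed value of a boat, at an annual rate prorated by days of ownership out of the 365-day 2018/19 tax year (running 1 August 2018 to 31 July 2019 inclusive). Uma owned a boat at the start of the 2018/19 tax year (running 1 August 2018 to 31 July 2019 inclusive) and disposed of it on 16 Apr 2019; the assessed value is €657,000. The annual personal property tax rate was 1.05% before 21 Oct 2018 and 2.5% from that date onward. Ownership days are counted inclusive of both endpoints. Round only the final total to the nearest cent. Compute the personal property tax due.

1 Aug – 20 Oct 2018: 81 days at 1.05% → €657,000 × 1.05% × 81/365 = €1,530.9000
21 Oct 2018 – 16 Apr 2019: 178 days at 2.5% → €657,000 × 2.5% × 178/365 = €8,010.0000
Total = €9,540.9000

€9,540.90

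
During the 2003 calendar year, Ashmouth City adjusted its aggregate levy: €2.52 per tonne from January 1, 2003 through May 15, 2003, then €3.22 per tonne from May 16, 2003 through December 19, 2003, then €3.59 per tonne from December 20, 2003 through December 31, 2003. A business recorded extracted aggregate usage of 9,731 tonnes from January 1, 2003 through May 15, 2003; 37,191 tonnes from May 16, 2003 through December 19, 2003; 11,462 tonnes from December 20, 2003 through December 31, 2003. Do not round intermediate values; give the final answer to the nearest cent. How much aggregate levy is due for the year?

January 1 – May 15, 2003: 9,731 tonnes at €2.52/tonne → €24,522.12
May 16 – December 19, 2003: 37,191 tonnes at €3.22/tonne → €119,755.02
December 20 – December 31, 2003: 11,462 tonnes at €3.59/tonne → €41,148.58

€185,425.72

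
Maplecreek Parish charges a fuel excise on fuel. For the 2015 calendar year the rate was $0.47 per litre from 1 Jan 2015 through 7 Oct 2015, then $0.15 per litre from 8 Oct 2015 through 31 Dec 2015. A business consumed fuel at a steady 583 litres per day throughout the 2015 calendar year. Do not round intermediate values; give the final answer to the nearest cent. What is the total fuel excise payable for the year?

$84,156.05

1 Jan – 7 Oct 2015: 280 days × 583 litres/day = 163,240 litres at $0.47/litre → $76,722.80
8 Oct – 31 Dec 2015: 85 days × 583 litres/day = 49,555 litres at $0.15/litre → $7,433.25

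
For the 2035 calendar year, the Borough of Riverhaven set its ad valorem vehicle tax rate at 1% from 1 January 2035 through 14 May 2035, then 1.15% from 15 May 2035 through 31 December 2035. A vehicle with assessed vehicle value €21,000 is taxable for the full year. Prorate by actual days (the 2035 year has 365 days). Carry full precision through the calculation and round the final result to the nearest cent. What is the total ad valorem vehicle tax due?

1 January – 14 May 2035: 134 days at 1% → €21,000 × 1% × 134/365 = €77.0959
15 May – 31 December 2035: 231 days at 1.15% → €21,000 × 1.15% × 231/365 = €152.8397
Total = €229.9356

€229.94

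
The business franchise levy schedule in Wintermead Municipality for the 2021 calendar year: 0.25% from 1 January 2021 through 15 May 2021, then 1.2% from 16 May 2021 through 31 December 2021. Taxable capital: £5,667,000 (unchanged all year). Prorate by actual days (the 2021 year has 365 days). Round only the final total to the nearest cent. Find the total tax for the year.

1 January – 15 May 2021: 135 days at 0.25% → £5,667,000 × 0.25% × 135/365 = £5,240.0342
16 May – 31 December 2021: 230 days at 1.2% → £5,667,000 × 1.2% × 230/365 = £42,851.8356
Total = £48,091.8699

£48,091.87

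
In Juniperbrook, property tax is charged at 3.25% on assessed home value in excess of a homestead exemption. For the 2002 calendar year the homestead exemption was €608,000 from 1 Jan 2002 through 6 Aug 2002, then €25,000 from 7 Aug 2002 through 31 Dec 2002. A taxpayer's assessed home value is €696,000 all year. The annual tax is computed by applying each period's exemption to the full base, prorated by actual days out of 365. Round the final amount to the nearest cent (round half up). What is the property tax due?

€10,490.91

1 Jan – 6 Aug 2002: 218 days, exemption €608,000 → (€696,000 − €608,000) × 3.25% × 218/365 = €1,708.1644
7 Aug – 31 Dec 2002: 147 days, exemption €25,000 → (€696,000 − €25,000) × 3.25% × 147/365 = €8,782.7466
Total = €10,490.9110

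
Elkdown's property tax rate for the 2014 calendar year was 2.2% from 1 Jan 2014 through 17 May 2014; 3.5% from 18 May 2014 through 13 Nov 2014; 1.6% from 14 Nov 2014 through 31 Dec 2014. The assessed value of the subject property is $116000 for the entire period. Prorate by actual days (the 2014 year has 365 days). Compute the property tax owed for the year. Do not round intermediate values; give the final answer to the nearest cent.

$3204.14

1 Jan – 17 May 2014: 137 days at 2.2% → $116000 × 2.2% × 137/365 = $957.8740
18 May – 13 Nov 2014: 180 days at 3.5% → $116000 × 3.5% × 180/365 = $2002.1918
14 Nov – 31 Dec 2014: 48 days at 1.6% → $116000 × 1.6% × 48/365 = $244.0767
Total = $3204.1425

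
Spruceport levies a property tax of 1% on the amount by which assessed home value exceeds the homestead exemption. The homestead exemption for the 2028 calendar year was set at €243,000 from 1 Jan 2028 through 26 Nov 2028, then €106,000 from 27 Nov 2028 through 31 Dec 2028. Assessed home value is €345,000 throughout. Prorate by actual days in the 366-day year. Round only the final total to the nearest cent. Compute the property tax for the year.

€1,151.01

1 Jan – 26 Nov 2028: 331 days, exemption €243,000 → (€345,000 − €243,000) × 1% × 331/366 = €922.4590
27 Nov – 31 Dec 2028: 35 days, exemption €106,000 → (€345,000 − €106,000) × 1% × 35/366 = €228.5519
Total = €1,151.0109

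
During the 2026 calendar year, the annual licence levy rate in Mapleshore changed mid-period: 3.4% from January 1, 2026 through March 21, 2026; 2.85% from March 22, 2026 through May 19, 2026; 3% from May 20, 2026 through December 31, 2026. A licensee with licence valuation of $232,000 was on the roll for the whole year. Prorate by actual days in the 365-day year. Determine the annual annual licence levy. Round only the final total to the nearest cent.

January 1 – March 21, 2026: 80 days at 3.4% → $232,000 × 3.4% × 80/365 = $1,728.8767
March 22 – May 19, 2026: 59 days at 2.85% → $232,000 × 2.85% × 59/365 = $1,068.7890
May 20 – December 31, 2026: 226 days at 3% → $232,000 × 3% × 226/365 = $4,309.4795
Total = $7,107.1452

$7,107.15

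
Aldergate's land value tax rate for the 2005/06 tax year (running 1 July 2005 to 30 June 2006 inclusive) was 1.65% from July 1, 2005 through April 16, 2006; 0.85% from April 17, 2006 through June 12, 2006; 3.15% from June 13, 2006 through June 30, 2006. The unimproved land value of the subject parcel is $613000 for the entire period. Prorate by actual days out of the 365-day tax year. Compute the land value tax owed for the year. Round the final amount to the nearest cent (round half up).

July 1, 2005 – April 16, 2006: 290 days at 1.65% → $613000 × 1.65% × 290/365 = $8036.1781
April 17 – June 12, 2006: 57 days at 0.85% → $613000 × 0.85% × 57/365 = $813.6945
June 13 – June 30, 2006: 18 days at 3.15% → $613000 × 3.15% × 18/365 = $952.2493
Total = $9802.1219

$9802.12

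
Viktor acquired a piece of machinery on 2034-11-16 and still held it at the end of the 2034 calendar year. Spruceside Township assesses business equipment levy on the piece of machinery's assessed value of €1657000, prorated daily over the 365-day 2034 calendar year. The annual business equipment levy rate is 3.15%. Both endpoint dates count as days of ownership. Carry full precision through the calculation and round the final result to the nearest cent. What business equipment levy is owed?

€6578.06

Days held (2034-11-16 to 2034-12-31): 46 out of 365
Tax = €1657000 × 3.15% × 46/365 = €6578.0630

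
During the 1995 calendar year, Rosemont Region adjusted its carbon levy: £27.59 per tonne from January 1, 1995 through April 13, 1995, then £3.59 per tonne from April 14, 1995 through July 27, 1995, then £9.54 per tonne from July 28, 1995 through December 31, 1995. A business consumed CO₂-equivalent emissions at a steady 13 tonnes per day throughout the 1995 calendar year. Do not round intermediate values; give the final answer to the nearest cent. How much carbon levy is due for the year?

January 1 – April 13, 1995: 103 days × 13 tonnes/day = 1,339 tonnes at £27.59/tonne → £36943.01
April 14 – July 27, 1995: 105 days × 13 tonnes/day = 1,365 tonnes at £3.59/tonne → £4900.35
July 28 – December 31, 1995: 157 days × 13 tonnes/day = 2,041 tonnes at £9.54/tonne → £19471.14

£61314.50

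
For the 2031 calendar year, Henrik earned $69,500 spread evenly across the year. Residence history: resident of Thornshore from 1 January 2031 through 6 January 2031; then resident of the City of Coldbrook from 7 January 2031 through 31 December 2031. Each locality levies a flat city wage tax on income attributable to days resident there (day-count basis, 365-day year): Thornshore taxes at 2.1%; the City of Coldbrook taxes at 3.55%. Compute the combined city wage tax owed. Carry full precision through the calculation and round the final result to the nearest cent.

$2,450.68

Thornshore, 1 January – 6 January 2031: 6 days → $69,500 × 2.1% × 6/365 = $23.9918
The City of Coldbrook, 7 January – 31 December 2031: 359 days → $69,500 × 3.55% × 359/365 = $2,426.6925
Total = $2,450.6842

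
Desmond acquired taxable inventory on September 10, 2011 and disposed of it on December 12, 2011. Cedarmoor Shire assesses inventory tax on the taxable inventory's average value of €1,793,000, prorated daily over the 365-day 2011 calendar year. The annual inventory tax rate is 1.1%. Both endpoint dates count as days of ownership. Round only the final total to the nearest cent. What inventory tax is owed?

€5,079.35

Days held (September 10 – December 12, 2011): 94 out of 365
Tax = €1,793,000 × 1.1% × 94/365 = €5,079.3479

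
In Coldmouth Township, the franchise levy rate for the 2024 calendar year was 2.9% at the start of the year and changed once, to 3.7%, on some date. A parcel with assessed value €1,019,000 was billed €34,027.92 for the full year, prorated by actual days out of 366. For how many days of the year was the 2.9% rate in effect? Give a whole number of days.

Let d = days at the first rate; then 366 − d days at the second rate.
€1,019,000 × [2.9%·d + 3.7%·(366−d)] / 366 = €34,027.92
Solving gives d = 165, so the new rate took effect on 14 Jun 2024.

165 days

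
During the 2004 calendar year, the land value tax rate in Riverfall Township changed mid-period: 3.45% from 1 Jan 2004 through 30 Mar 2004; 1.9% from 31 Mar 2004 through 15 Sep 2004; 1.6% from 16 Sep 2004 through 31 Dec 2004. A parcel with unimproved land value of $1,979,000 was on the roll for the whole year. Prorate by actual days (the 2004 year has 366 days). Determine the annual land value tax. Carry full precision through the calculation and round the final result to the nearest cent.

$43,408.23

1 Jan – 30 Mar 2004: 90 days at 3.45% → $1,979,000 × 3.45% × 90/366 = $16,789.0574
31 Mar – 15 Sep 2004: 169 days at 1.9% → $1,979,000 × 1.9% × 169/366 = $17,362.2104
16 Sep – 31 Dec 2004: 107 days at 1.6% → $1,979,000 × 1.6% × 107/366 = $9,256.9617
Total = $43,408.2295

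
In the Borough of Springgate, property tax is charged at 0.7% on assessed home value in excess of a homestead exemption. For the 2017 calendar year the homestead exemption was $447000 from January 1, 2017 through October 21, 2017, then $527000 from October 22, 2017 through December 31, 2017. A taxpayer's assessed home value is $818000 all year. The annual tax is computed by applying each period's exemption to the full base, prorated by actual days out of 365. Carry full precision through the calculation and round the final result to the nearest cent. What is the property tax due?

$2488.07

January 1 – October 21, 2017: 294 days, exemption $447000 → ($818000 − $447000) × 0.7% × 294/365 = $2091.8301
October 22 – December 31, 2017: 71 days, exemption $527000 → ($818000 − $527000) × 0.7% × 71/365 = $396.2384
Total = $2488.0685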